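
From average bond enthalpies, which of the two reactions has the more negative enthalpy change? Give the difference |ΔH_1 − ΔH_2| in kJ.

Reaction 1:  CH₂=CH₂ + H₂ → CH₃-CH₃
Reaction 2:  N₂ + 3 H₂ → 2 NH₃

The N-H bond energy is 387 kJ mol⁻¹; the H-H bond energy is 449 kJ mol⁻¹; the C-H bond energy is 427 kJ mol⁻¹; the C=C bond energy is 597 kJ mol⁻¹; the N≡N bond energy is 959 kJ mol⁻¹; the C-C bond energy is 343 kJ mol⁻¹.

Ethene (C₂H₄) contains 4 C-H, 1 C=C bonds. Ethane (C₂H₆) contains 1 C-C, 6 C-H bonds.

Reaction 1, by 135 kJ

Reaction 1:
  Bonds broken (reactants):
    C-H: 4 × 427 = 1708
    C=C: 1 × 597 = 597
    H-H: 1 × 449 = 449
    Σ(broken) = 2754 kJ
  Bonds formed (products):
    C-C: 1 × 343 = 343
    C-H: 6 × 427 = 2562
    Σ(formed) = 2905 kJ
  ΔH_1 = 2754 − 2905 = −151 kJ
Reaction 2:
  Bonds broken (reactants):
    H-H: 3 × 449 = 1347
    N≡N: 1 × 959 = 959
    Σ(broken) = 2306 kJ
  Bonds formed (products):
    N-H: 6 × 387 = 2322
    Σ(formed) = 2322 kJ
  ΔH_2 = 2306 − 2322 = −16 kJ
ΔH_1 − ΔH_2 = −135 kJ, so reaction 1 has the more negative ΔH; |ΔH_1 − ΔH_2| = 135 kJ.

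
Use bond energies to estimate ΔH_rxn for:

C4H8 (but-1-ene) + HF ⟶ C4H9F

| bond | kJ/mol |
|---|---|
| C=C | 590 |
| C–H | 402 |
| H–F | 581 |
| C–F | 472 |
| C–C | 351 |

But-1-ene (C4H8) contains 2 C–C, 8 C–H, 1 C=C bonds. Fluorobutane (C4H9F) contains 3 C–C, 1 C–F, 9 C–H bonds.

Bonds broken (reactants):
  C–C: 2 × 351 = 702
  C–H: 8 × 402 = 3216
  C=C: 1 × 590 = 590
  H–F: 1 × 581 = 581
  Σ(broken) = 5089 kJ
Bonds formed (products):
  C–C: 3 × 351 = 1053
  C–F: 1 × 472 = 472
  C–H: 9 × 402 = 3618
  Σ(formed) = 5143 kJ
ΔH = Σ(broken) − Σ(formed) = 5089 − 5143 = −54 kJ

ΔH ≈ −54 kJ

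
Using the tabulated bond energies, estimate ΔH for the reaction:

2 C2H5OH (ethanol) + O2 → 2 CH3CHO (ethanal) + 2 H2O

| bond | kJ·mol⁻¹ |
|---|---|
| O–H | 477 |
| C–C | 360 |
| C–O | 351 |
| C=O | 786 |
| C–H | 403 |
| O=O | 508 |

ΔH ≈ −510 kJ

Bonds broken (reactants):
  C–C: 2 × 360 = 720
  C–H: 10 × 403 = 4030
  C–O: 2 × 351 = 702
  O–H: 2 × 477 = 954
  O=O: 1 × 508 = 508
  Σ(broken) = 6914 kJ
Bonds formed (products):
  C–C: 2 × 360 = 720
  C–H: 8 × 403 = 3224
  C=O: 2 × 786 = 1572
  O–H: 4 × 477 = 1908
  Σ(formed) = 7424 kJ
ΔH = Σ(broken) − Σ(formed) = 6914 − 7424 = −510 kJ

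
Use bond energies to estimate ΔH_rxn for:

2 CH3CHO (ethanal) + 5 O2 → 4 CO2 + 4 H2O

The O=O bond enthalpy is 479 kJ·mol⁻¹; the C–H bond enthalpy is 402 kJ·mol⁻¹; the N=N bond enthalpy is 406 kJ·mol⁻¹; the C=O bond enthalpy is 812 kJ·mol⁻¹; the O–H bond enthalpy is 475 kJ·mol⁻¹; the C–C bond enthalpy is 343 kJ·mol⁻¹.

ΔH ≈ −2375 kJ

Bonds broken (reactants):
  C–C: 2 × 343 = 686
  C–H: 8 × 402 = 3216
  C=O: 2 × 812 = 1624
  O=O: 5 × 479 = 2395
  Σ(broken) = 7921 kJ
Bonds formed (products):
  C=O: 8 × 812 = 6496
  O–H: 8 × 475 = 3800
  Σ(formed) = 10296 kJ
ΔH = Σ(broken) − Σ(formed) = 7921 − 10296 = −2375 kJ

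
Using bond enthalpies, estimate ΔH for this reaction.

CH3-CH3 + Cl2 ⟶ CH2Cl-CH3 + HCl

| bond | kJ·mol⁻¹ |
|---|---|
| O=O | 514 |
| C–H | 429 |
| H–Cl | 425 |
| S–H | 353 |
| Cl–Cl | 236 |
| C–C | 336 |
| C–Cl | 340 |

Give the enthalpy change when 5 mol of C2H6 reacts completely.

Bonds broken (reactants):
  C–C: 1 × 336 = 336
  C–H: 6 × 429 = 2574
  Cl–Cl: 1 × 236 = 236
  Σ(broken) = 3146 kJ
Bonds formed (products):
  C–C: 1 × 336 = 336
  C–Cl: 1 × 340 = 340
  C–H: 5 × 429 = 2145
  H–Cl: 1 × 425 = 425
  Σ(formed) = 3246 kJ
ΔH = Σ(broken) − Σ(formed) = 3146 − 3246 = −100 kJ
For 5× the reaction as written: 5 × (−100) = −500 kJ

ΔH = −500 kJ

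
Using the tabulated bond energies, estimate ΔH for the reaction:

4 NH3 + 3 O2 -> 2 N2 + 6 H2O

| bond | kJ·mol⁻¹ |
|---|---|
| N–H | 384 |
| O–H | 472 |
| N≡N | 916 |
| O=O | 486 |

Bonds broken (reactants):
  N–H: 12 × 384 = 4608
  O=O: 3 × 486 = 1458
  Σ(broken) = 6066 kJ
Bonds formed (products):
  N≡N: 2 × 916 = 1832
  O–H: 12 × 472 = 5664
  Σ(formed) = 7496 kJ
ΔH = Σ(broken) − Σ(formed) = 6066 − 7496 = −1430 kJ

ΔH ≈ −1430 kJ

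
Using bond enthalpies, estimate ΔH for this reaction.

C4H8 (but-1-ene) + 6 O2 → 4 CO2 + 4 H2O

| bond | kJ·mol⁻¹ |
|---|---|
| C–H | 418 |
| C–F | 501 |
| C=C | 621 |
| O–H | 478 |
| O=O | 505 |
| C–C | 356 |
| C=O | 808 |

Bonds broken (reactants):
  C–C: 2 × 356 = 712
  C–H: 8 × 418 = 3344
  C=C: 1 × 621 = 621
  O=O: 6 × 505 = 3030
  Σ(broken) = 7707 kJ
Bonds formed (products):
  C=O: 8 × 808 = 6464
  O–H: 8 × 478 = 3824
  Σ(formed) = 10288 kJ
ΔH = Σ(broken) − Σ(formed) = 7707 − 10288 = −2581 kJ

ΔH ≈ −2581 kJ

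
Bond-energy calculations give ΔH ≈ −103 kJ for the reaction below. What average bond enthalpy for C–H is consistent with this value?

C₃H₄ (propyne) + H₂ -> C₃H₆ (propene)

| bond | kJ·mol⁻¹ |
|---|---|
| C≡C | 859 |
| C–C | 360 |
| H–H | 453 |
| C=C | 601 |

D(C–H) ≈ 407 kJ/mol

Let D be the C–H bond energy.
Σ(broken) = 1×859 + 1×360 + 4×D + 1×453 = 1672 + 4D
Σ(formed) = 1×360 + 6×D + 1×601 = 961 + 6D
ΔH = Σ(broken) − Σ(formed) = (1672 + 4D) − (961 + 6D) = +711 − 2D
Setting this equal to −103 kJ gives 2D = 814, so D = 407 kJ/mol.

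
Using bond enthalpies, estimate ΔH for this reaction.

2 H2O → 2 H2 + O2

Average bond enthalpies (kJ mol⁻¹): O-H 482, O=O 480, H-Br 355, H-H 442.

ΔH ≈ +564 kJ

Bonds broken (reactants):
  O-H: 4 × 482 = 1928
  Σ(broken) = 1928 kJ
Bonds formed (products):
  H-H: 2 × 442 = 884
  O=O: 1 × 480 = 480
  Σ(formed) = 1364 kJ
ΔH = Σ(broken) − Σ(formed) = 1928 − 1364 = +564 kJ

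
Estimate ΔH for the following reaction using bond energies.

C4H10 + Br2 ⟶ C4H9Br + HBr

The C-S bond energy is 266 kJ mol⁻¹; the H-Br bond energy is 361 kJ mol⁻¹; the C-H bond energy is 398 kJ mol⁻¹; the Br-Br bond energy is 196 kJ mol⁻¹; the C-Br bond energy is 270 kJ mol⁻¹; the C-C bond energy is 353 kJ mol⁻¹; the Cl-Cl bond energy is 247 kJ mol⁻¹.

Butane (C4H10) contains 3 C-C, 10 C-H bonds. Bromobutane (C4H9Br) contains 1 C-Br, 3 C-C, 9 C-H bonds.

Bonds broken (reactants):
  Br-Br: 1 × 196 = 196
  C-C: 3 × 353 = 1059
  C-H: 10 × 398 = 3980
  Σ(broken) = 5235 kJ
Bonds formed (products):
  C-Br: 1 × 270 = 270
  C-C: 3 × 353 = 1059
  C-H: 9 × 398 = 3582
  H-Br: 1 × 361 = 361
  Σ(formed) = 5272 kJ
ΔH = Σ(broken) − Σ(formed) = 5235 − 5272 = −37 kJ

ΔH ≈ −37 kJ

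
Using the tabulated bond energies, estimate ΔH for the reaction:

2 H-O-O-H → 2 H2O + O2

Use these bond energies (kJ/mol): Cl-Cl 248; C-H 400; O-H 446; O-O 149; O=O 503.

ΔH ≈ −205 kJ

Bonds broken (reactants):
  O-H: 4 × 446 = 1784
  O-O: 2 × 149 = 298
  Σ(broken) = 2082 kJ
Bonds formed (products):
  O-H: 4 × 446 = 1784
  O=O: 1 × 503 = 503
  Σ(formed) = 2287 kJ
ΔH = Σ(broken) − Σ(formed) = 2082 − 2287 = −205 kJ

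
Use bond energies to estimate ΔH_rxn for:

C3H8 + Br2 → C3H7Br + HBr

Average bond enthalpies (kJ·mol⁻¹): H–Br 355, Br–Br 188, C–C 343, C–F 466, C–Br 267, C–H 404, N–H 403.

ΔH ≈ −30 kJ

Bonds broken (reactants):
  Br–Br: 1 × 188 = 188
  C–C: 2 × 343 = 686
  C–H: 8 × 404 = 3232
  Σ(broken) = 4106 kJ
Bonds formed (products):
  C–Br: 1 × 267 = 267
  C–C: 2 × 343 = 686
  C–H: 7 × 404 = 2828
  H–Br: 1 × 355 = 355
  Σ(formed) = 4136 kJ
ΔH = Σ(broken) − Σ(formed) = 4106 − 4136 = −30 kJ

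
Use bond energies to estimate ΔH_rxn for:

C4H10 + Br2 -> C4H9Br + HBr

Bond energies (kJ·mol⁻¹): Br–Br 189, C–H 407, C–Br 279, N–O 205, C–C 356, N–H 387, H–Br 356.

Bonds broken (reactants):
  Br–Br: 1 × 189 = 189
  C–C: 3 × 356 = 1068
  C–H: 10 × 407 = 4070
  Σ(broken) = 5327 kJ
Bonds formed (products):
  C–Br: 1 × 279 = 279
  C–C: 3 × 356 = 1068
  C–H: 9 × 407 = 3663
  H–Br: 1 × 356 = 356
  Σ(formed) = 5366 kJ
ΔH = Σ(broken) − Σ(formed) = 5327 − 5366 = −39 kJ

ΔH ≈ −39 kJ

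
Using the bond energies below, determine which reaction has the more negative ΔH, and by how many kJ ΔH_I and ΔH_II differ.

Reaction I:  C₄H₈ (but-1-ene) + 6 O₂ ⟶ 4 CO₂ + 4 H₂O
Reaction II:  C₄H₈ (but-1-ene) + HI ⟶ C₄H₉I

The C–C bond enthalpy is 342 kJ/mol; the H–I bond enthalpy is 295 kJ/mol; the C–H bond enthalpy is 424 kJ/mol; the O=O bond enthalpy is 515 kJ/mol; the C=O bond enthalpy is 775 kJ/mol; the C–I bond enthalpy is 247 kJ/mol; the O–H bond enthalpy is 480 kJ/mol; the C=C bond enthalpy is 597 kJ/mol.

Reaction I:
  Bonds broken (reactants):
    C–C: 2 × 342 = 684
    C–H: 8 × 424 = 3392
    C=C: 1 × 597 = 597
    O=O: 6 × 515 = 3090
    Σ(broken) = 7763 kJ
  Bonds formed (products):
    C=O: 8 × 775 = 6200
    O–H: 8 × 480 = 3840
    Σ(formed) = 10040 kJ
  ΔH_I = 7763 − 10040 = −2277 kJ
Reaction II:
  Bonds broken (reactants):
    C–C: 2 × 342 = 684
    C–H: 8 × 424 = 3392
    C=C: 1 × 597 = 597
    H–I: 1 × 295 = 295
    Σ(broken) = 4968 kJ
  Bonds formed (products):
    C–C: 3 × 342 = 1026
    C–H: 9 × 424 = 3816
    C–I: 1 × 247 = 247
    Σ(formed) = 5089 kJ
  ΔH_II = 4968 − 5089 = −121 kJ
ΔH_I − ΔH_II = −2156 kJ, so reaction I has the more negative ΔH; |ΔH_I − ΔH_II| = 2156 kJ.

Reaction I, by 2156 kJ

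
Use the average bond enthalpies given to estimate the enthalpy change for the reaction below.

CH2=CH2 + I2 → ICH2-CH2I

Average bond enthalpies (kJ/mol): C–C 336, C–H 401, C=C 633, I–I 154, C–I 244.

ΔH ≈ −37 kJ

Bonds broken (reactants):
  C–H: 4 × 401 = 1604
  C=C: 1 × 633 = 633
  I–I: 1 × 154 = 154
  Σ(broken) = 2391 kJ
Bonds formed (products):
  C–C: 1 × 336 = 336
  C–H: 4 × 401 = 1604
  C–I: 2 × 244 = 488
  Σ(formed) = 2428 kJ
ΔH = Σ(broken) − Σ(formed) = 2391 − 2428 = −37 kJ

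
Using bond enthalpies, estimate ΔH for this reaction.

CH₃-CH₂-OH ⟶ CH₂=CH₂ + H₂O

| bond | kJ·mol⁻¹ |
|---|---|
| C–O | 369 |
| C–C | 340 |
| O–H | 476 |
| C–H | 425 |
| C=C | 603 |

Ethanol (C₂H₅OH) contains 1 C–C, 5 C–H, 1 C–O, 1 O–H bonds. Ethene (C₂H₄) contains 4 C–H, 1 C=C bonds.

ΔH ≈ +55 kJ

Bonds broken (reactants):
  C–C: 1 × 340 = 340
  C–H: 5 × 425 = 2125
  C–O: 1 × 369 = 369
  O–H: 1 × 476 = 476
  Σ(broken) = 3310 kJ
Bonds formed (products):
  C–H: 4 × 425 = 1700
  C=C: 1 × 603 = 603
  O–H: 2 × 476 = 952
  Σ(formed) = 3255 kJ
ΔH = Σ(broken) − Σ(formed) = 3310 − 3255 = +55 kJ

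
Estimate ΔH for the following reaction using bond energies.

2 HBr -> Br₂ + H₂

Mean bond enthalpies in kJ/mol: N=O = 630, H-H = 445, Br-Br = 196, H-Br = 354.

ΔH ≈ +67 kJ

Bonds broken (reactants):
  H-Br: 2 × 354 = 708
  Σ(broken) = 708 kJ
Bonds formed (products):
  Br-Br: 1 × 196 = 196
  H-H: 1 × 445 = 445
  Σ(formed) = 641 kJ
ΔH = Σ(broken) − Σ(formed) = 708 − 641 = +67 kJ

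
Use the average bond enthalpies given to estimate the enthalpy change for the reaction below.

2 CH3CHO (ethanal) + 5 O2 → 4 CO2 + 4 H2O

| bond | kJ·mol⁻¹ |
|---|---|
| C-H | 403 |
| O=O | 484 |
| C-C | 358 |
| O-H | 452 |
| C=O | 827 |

Bonds broken (reactants):
  C-C: 2 × 358 = 716
  C-H: 8 × 403 = 3224
  C=O: 2 × 827 = 1654
  O=O: 5 × 484 = 2420
  Σ(broken) = 8014 kJ
Bonds formed (products):
  C=O: 8 × 827 = 6616
  O-H: 8 × 452 = 3616
  Σ(formed) = 10232 kJ
ΔH = Σ(broken) − Σ(formed) = 8014 − 10232 = −2218 kJ

ΔH ≈ −2218 kJ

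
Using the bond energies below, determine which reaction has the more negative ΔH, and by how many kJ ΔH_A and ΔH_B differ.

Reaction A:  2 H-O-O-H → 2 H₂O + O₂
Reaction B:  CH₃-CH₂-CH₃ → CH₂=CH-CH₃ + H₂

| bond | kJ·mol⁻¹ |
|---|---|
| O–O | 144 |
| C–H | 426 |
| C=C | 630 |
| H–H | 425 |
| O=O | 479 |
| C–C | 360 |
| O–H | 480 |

Reaction A:
  Bonds broken (reactants):
    O–H: 4 × 480 = 1920
    O–O: 2 × 144 = 288
    Σ(broken) = 2208 kJ
  Bonds formed (products):
    O–H: 4 × 480 = 1920
    O=O: 1 × 479 = 479
    Σ(formed) = 2399 kJ
  ΔH_A = 2208 − 2399 = −191 kJ
Reaction B:
  Bonds broken (reactants):
    C–C: 2 × 360 = 720
    C–H: 8 × 426 = 3408
    Σ(broken) = 4128 kJ
  Bonds formed (products):
    C–C: 1 × 360 = 360
    C–H: 6 × 426 = 2556
    C=C: 1 × 630 = 630
    H–H: 1 × 425 = 425
    Σ(formed) = 3971 kJ
  ΔH_B = 4128 − 3971 = +157 kJ
ΔH_A − ΔH_B = −348 kJ, so reaction A has the more negative ΔH; |ΔH_A − ΔH_B| = 348 kJ.

Reaction A, by 348 kJ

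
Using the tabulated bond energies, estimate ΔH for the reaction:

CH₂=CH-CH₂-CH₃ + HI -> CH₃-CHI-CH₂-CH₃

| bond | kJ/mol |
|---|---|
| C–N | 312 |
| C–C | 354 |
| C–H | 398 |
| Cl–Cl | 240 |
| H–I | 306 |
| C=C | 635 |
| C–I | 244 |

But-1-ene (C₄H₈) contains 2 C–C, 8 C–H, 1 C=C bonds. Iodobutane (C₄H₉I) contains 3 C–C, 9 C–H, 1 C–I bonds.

ΔH ≈ −55 kJ

Bonds broken (reactants):
  C–C: 2 × 354 = 708
  C–H: 8 × 398 = 3184
  C=C: 1 × 635 = 635
  H–I: 1 × 306 = 306
  Σ(broken) = 4833 kJ
Bonds formed (products):
  C–C: 3 × 354 = 1062
  C–H: 9 × 398 = 3582
  C–I: 1 × 244 = 244
  Σ(formed) = 4888 kJ
ΔH = Σ(broken) − Σ(formed) = 4833 − 4888 = −55 kJ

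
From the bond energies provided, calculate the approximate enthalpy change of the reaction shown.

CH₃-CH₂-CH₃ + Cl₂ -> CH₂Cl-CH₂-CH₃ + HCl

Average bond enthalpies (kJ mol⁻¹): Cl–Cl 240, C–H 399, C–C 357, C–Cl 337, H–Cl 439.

ΔH ≈ −137 kJ

Bonds broken (reactants):
  C–C: 2 × 357 = 714
  C–H: 8 × 399 = 3192
  Cl–Cl: 1 × 240 = 240
  Σ(broken) = 4146 kJ
Bonds formed (products):
  C–C: 2 × 357 = 714
  C–Cl: 1 × 337 = 337
  C–H: 7 × 399 = 2793
  H–Cl: 1 × 439 = 439
  Σ(formed) = 4283 kJ
ΔH = Σ(broken) − Σ(formed) = 4146 − 4283 = −137 kJ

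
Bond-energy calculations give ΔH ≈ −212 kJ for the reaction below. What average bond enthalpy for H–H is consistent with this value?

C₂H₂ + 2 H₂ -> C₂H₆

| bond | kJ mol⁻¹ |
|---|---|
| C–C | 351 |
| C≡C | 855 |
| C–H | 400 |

D(H–H) ≈ 442 kJ/mol

Let D be the H–H bond energy.
Σ(broken) = 1×855 + 2×400 + 2×D = 1655 + 2D
Σ(formed) = 1×351 + 6×400 = 2751
ΔH = Σ(broken) − Σ(formed) = (1655 + 2D) − (2751) = −1096 + 2D
Setting this equal to −212 kJ gives 2D = 884, so D = 442 kJ/mol.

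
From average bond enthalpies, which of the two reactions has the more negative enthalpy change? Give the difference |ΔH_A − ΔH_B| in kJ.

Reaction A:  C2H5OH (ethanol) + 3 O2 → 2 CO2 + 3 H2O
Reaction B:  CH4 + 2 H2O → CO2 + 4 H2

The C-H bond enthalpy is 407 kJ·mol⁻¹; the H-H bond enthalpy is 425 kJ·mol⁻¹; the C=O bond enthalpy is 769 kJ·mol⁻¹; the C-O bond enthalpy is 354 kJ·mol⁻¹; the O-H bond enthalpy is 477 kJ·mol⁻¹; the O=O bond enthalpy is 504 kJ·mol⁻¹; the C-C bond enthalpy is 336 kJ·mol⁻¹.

Reaction A, by 1522 kJ

Reaction A:
  Bonds broken (reactants):
    C-C: 1 × 336 = 336
    C-H: 5 × 407 = 2035
    C-O: 1 × 354 = 354
    O-H: 1 × 477 = 477
    O=O: 3 × 504 = 1512
    Σ(broken) = 4714 kJ
  Bonds formed (products):
    C=O: 4 × 769 = 3076
    O-H: 6 × 477 = 2862
    Σ(formed) = 5938 kJ
  ΔH_A = 4714 − 5938 = −1224 kJ
Reaction B:
  Bonds broken (reactants):
    C-H: 4 × 407 = 1628
    O-H: 4 × 477 = 1908
    Σ(broken) = 3536 kJ
  Bonds formed (products):
    C=O: 2 × 769 = 1538
    H-H: 4 × 425 = 1700
    Σ(formed) = 3238 kJ
  ΔH_B = 3536 − 3238 = +298 kJ
ΔH_A − ΔH_B = −1522 kJ, so reaction A has the more negative ΔH; |ΔH_A − ΔH_B| = 1522 kJ.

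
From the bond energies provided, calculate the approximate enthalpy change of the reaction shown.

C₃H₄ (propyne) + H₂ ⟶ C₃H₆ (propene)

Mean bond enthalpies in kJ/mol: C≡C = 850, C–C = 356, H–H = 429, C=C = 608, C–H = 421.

ΔH ≈ −171 kJ

Bonds broken (reactants):
  C≡C: 1 × 850 = 850
  C–C: 1 × 356 = 356
  C–H: 4 × 421 = 1684
  H–H: 1 × 429 = 429
  Σ(broken) = 3319 kJ
Bonds formed (products):
  C–C: 1 × 356 = 356
  C–H: 6 × 421 = 2526
  C=C: 1 × 608 = 608
  Σ(formed) = 3490 kJ
ΔH = Σ(broken) − Σ(formed) = 3319 − 3490 = −171 kJ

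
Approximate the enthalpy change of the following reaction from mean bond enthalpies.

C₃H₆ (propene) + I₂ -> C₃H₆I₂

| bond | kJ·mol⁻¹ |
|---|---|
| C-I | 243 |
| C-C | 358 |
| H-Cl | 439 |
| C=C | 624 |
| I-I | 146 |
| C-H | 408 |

ΔH ≈ −74 kJ

Bonds broken (reactants):
  C-C: 1 × 358 = 358
  C-H: 6 × 408 = 2448
  C=C: 1 × 624 = 624
  I-I: 1 × 146 = 146
  Σ(broken) = 3576 kJ
Bonds formed (products):
  C-C: 2 × 358 = 716
  C-H: 6 × 408 = 2448
  C-I: 2 × 243 = 486
  Σ(formed) = 3650 kJ
ΔH = Σ(broken) − Σ(formed) = 3576 − 3650 = −74 kJ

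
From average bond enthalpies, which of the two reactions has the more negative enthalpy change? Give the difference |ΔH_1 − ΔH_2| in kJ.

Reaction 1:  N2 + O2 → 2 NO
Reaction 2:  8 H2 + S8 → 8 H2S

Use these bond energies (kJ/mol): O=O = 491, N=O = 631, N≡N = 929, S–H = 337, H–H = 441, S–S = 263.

Reaction 1, by 82 kJ

Reaction 1:
  Bonds broken (reactants):
    N≡N: 1 × 929 = 929
    O=O: 1 × 491 = 491
    Σ(broken) = 1420 kJ
  Bonds formed (products):
    N=O: 2 × 631 = 1262
    Σ(formed) = 1262 kJ
  ΔH_1 = 1420 − 1262 = +158 kJ
Reaction 2:
  Bonds broken (reactants):
    H–H: 8 × 441 = 3528
    S–S: 8 × 263 = 2104
    Σ(broken) = 5632 kJ
  Bonds formed (products):
    S–H: 16 × 337 = 5392
    Σ(formed) = 5392 kJ
  ΔH_2 = 5632 − 5392 = +240 kJ
ΔH_1 − ΔH_2 = −82 kJ, so reaction 1 has the more negative ΔH; |ΔH_1 − ΔH_2| = 82 kJ.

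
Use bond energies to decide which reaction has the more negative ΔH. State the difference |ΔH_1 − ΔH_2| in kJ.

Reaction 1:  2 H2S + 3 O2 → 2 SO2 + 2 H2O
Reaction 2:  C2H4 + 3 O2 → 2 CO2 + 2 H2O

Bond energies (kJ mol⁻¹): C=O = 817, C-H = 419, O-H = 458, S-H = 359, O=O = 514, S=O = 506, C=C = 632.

Reaction 2, by 372 kJ

Reaction 1:
  Bonds broken (reactants):
    O=O: 3 × 514 = 1542
    S-H: 4 × 359 = 1436
    Σ(broken) = 2978 kJ
  Bonds formed (products):
    O-H: 4 × 458 = 1832
    S=O: 4 × 506 = 2024
    Σ(formed) = 3856 kJ
  ΔH_1 = 2978 − 3856 = −878 kJ
Reaction 2:
  Bonds broken (reactants):
    C-H: 4 × 419 = 1676
    C=C: 1 × 632 = 632
    O=O: 3 × 514 = 1542
    Σ(broken) = 3850 kJ
  Bonds formed (products):
    C=O: 4 × 817 = 3268
    O-H: 4 × 458 = 1832
    Σ(formed) = 5100 kJ
  ΔH_2 = 3850 − 5100 = −1250 kJ
ΔH_1 − ΔH_2 = +372 kJ, so reaction 2 has the more negative ΔH; |ΔH_1 − ΔH_2| = 372 kJ.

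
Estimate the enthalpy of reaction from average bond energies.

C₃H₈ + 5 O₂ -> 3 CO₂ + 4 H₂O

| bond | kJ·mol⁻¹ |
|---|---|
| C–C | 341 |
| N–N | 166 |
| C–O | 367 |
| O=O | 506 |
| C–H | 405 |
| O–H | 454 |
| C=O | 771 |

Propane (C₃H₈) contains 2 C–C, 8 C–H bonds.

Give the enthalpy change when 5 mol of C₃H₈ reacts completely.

Bonds broken (reactants):
  C–C: 2 × 341 = 682
  C–H: 8 × 405 = 3240
  O=O: 5 × 506 = 2530
  Σ(broken) = 6452 kJ
Bonds formed (products):
  C=O: 6 × 771 = 4626
  O–H: 8 × 454 = 3632
  Σ(formed) = 8258 kJ
ΔH = Σ(broken) − Σ(formed) = 6452 − 8258 = −1806 kJ
For 5× the reaction as written: 5 × (−1806) = −9030 kJ

ΔH = −9030 kJ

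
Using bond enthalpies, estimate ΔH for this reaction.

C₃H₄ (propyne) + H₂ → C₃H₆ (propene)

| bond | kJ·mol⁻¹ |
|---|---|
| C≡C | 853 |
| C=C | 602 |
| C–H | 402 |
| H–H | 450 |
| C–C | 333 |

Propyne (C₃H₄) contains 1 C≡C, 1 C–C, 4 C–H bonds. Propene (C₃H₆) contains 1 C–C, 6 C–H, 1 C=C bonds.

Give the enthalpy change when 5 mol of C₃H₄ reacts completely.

Bonds broken (reactants):
  C≡C: 1 × 853 = 853
  C–C: 1 × 333 = 333
  C–H: 4 × 402 = 1608
  H–H: 1 × 450 = 450
  Σ(broken) = 3244 kJ
Bonds formed (products):
  C–C: 1 × 333 = 333
  C–H: 6 × 402 = 2412
  C=C: 1 × 602 = 602
  Σ(formed) = 3347 kJ
ΔH = Σ(broken) − Σ(formed) = 3244 − 3347 = −103 kJ
For 5× the reaction as written: 5 × (−103) = −515 kJ

ΔH = −515 kJ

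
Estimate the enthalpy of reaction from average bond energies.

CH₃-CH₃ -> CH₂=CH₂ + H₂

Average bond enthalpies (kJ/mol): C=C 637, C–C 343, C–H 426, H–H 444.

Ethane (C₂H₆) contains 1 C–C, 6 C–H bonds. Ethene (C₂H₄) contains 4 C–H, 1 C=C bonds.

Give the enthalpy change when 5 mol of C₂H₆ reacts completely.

Bonds broken (reactants):
  C–C: 1 × 343 = 343
  C–H: 6 × 426 = 2556
  Σ(broken) = 2899 kJ
Bonds formed (products):
  C–H: 4 × 426 = 1704
  C=C: 1 × 637 = 637
  H–H: 1 × 444 = 444
  Σ(formed) = 2785 kJ
ΔH = Σ(broken) − Σ(formed) = 2899 − 2785 = +114 kJ
For 5× the reaction as written: 5 × (+114) = +570 kJ

ΔH = +570 kJ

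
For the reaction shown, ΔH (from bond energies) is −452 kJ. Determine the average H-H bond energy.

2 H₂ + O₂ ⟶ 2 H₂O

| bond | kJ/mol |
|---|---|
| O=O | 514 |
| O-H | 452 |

D(H-H) ≈ 421 kJ/mol

Let D be the H-H bond energy.
Σ(broken) = 2×D + 1×514 = 514 + 2D
Σ(formed) = 4×452 = 1808
ΔH = Σ(broken) − Σ(formed) = (514 + 2D) − (1808) = −1294 + 2D
Setting this equal to −452 kJ gives 2D = 842, so D = 421 kJ/mol.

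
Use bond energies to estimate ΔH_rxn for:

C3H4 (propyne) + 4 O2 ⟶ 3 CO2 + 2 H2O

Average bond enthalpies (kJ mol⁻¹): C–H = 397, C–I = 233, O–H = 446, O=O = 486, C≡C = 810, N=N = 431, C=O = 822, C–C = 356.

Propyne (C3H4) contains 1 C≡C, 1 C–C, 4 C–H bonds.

ΔH ≈ −2018 kJ

Bonds broken (reactants):
  C≡C: 1 × 810 = 810
  C–C: 1 × 356 = 356
  C–H: 4 × 397 = 1588
  O=O: 4 × 486 = 1944
  Σ(broken) = 4698 kJ
Bonds formed (products):
  C=O: 6 × 822 = 4932
  O–H: 4 × 446 = 1784
  Σ(formed) = 6716 kJ
ΔH = Σ(broken) − Σ(formed) = 4698 − 6716 = −2018 kJ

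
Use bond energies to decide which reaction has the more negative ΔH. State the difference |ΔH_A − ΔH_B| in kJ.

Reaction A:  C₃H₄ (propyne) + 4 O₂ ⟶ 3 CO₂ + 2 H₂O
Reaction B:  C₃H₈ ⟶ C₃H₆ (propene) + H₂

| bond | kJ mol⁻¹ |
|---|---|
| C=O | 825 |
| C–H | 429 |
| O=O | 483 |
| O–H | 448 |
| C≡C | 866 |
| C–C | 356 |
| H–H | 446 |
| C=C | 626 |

Reaction A, by 2014 kJ

Reaction A:
  Bonds broken (reactants):
    C≡C: 1 × 866 = 866
    C–C: 1 × 356 = 356
    C–H: 4 × 429 = 1716
    O=O: 4 × 483 = 1932
    Σ(broken) = 4870 kJ
  Bonds formed (products):
    C=O: 6 × 825 = 4950
    O–H: 4 × 448 = 1792
    Σ(formed) = 6742 kJ
  ΔH_A = 4870 − 6742 = −1872 kJ
Reaction B:
  Bonds broken (reactants):
    C–C: 2 × 356 = 712
    C–H: 8 × 429 = 3432
    Σ(broken) = 4144 kJ
  Bonds formed (products):
    C–C: 1 × 356 = 356
    C–H: 6 × 429 = 2574
    C=C: 1 × 626 = 626
    H–H: 1 × 446 = 446
    Σ(formed) = 4002 kJ
  ΔH_B = 4144 − 4002 = +142 kJ
ΔH_A − ΔH_B = −2014 kJ, so reaction A has the more negative ΔH; |ΔH_A − ΔH_B| = 2014 kJ.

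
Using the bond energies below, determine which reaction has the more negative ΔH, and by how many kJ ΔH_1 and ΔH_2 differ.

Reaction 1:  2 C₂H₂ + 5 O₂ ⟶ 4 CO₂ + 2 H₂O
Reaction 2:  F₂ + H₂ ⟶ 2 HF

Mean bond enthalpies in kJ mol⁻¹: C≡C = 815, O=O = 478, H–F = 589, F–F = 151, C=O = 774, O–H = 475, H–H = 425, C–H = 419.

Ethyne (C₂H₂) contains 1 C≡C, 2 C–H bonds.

Reaction 1:
  Bonds broken (reactants):
    C≡C: 2 × 815 = 1630
    C–H: 4 × 419 = 1676
    O=O: 5 × 478 = 2390
    Σ(broken) = 5696 kJ
  Bonds formed (products):
    C=O: 8 × 774 = 6192
    O–H: 4 × 475 = 1900
    Σ(formed) = 8092 kJ
  ΔH_1 = 5696 − 8092 = −2396 kJ
Reaction 2:
  Bonds broken (reactants):
    F–F: 1 × 151 = 151
    H–H: 1 × 425 = 425
    Σ(broken) = 576 kJ
  Bonds formed (products):
    H–F: 2 × 589 = 1178
    Σ(formed) = 1178 kJ
  ΔH_2 = 576 − 1178 = −602 kJ
ΔH_1 − ΔH_2 = −1794 kJ, so reaction 1 has the more negative ΔH; |ΔH_1 − ΔH_2| = 1794 kJ.

Reaction 1, by 1794 kJ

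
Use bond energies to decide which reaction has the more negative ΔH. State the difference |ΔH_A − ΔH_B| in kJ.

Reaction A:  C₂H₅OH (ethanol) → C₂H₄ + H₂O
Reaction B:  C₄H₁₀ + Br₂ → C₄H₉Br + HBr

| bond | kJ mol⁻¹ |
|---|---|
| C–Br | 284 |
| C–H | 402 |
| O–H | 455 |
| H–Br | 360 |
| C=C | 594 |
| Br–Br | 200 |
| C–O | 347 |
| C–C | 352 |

Reaction A:
  Bonds broken (reactants):
    C–C: 1 × 352 = 352
    C–H: 5 × 402 = 2010
    C–O: 1 × 347 = 347
    O–H: 1 × 455 = 455
    Σ(broken) = 3164 kJ
  Bonds formed (products):
    C–H: 4 × 402 = 1608
    C=C: 1 × 594 = 594
    O–H: 2 × 455 = 910
    Σ(formed) = 3112 kJ
  ΔH_A = 3164 − 3112 = +52 kJ
Reaction B:
  Bonds broken (reactants):
    Br–Br: 1 × 200 = 200
    C–C: 3 × 352 = 1056
    C–H: 10 × 402 = 4020
    Σ(broken) = 5276 kJ
  Bonds formed (products):
    C–Br: 1 × 284 = 284
    C–C: 3 × 352 = 1056
    C–H: 9 × 402 = 3618
    H–Br: 1 × 360 = 360
    Σ(formed) = 5318 kJ
  ΔH_B = 5276 − 5318 = −42 kJ
ΔH_A − ΔH_B = +94 kJ, so reaction B has the more negative ΔH; |ΔH_A − ΔH_B| = 94 kJ.

Reaction B, by 94 kJ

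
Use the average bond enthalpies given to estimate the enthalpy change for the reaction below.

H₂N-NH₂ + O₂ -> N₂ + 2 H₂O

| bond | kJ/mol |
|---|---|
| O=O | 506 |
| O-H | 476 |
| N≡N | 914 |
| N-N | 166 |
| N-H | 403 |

ΔH ≈ −534 kJ

Bonds broken (reactants):
  N-H: 4 × 403 = 1612
  N-N: 1 × 166 = 166
  O=O: 1 × 506 = 506
  Σ(broken) = 2284 kJ
Bonds formed (products):
  N≡N: 1 × 914 = 914
  O-H: 4 × 476 = 1904
  Σ(formed) = 2818 kJ
ΔH = Σ(broken) − Σ(formed) = 2284 − 2818 = −534 kJ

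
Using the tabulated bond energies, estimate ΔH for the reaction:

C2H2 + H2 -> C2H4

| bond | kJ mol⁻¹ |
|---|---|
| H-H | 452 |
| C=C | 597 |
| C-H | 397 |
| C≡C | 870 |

ΔH ≈ −69 kJ

Bonds broken (reactants):
  C≡C: 1 × 870 = 870
  C-H: 2 × 397 = 794
  H-H: 1 × 452 = 452
  Σ(broken) = 2116 kJ
Bonds formed (products):
  C-H: 4 × 397 = 1588
  C=C: 1 × 597 = 597
  Σ(formed) = 2185 kJ
ΔH = Σ(broken) − Σ(formed) = 2116 − 2185 = −69 kJ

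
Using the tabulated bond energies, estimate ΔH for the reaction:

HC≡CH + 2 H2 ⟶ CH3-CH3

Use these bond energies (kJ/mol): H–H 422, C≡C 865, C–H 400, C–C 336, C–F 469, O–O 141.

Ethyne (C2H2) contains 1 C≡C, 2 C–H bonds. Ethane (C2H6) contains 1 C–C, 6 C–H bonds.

ΔH ≈ −227 kJ

Bonds broken (reactants):
  C≡C: 1 × 865 = 865
  C–H: 2 × 400 = 800
  H–H: 2 × 422 = 844
  Σ(broken) = 2509 kJ
Bonds formed (products):
  C–C: 1 × 336 = 336
  C–H: 6 × 400 = 2400
  Σ(formed) = 2736 kJ
ΔH = Σ(broken) − Σ(formed) = 2509 − 2736 = −227 kJ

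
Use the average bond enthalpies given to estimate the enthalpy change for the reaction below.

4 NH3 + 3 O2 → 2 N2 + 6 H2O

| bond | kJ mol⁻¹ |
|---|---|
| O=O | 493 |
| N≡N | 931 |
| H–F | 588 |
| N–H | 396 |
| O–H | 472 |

ΔH ≈ −1295 kJ

Bonds broken (reactants):
  N–H: 12 × 396 = 4752
  O=O: 3 × 493 = 1479
  Σ(broken) = 6231 kJ
Bonds formed (products):
  N≡N: 2 × 931 = 1862
  O–H: 12 × 472 = 5664
  Σ(formed) = 7526 kJ
ΔH = Σ(broken) − Σ(formed) = 6231 − 7526 = −1295 kJ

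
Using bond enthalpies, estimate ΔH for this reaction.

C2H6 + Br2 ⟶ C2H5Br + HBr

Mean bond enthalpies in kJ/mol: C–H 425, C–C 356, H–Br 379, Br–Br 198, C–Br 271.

ΔH ≈ −27 kJ

Bonds broken (reactants):
  Br–Br: 1 × 198 = 198
  C–C: 1 × 356 = 356
  C–H: 6 × 425 = 2550
  Σ(broken) = 3104 kJ
Bonds formed (products):
  C–Br: 1 × 271 = 271
  C–C: 1 × 356 = 356
  C–H: 5 × 425 = 2125
  H–Br: 1 × 379 = 379
  Σ(formed) = 3131 kJ
ΔH = Σ(broken) − Σ(formed) = 3104 − 3131 = −27 kJ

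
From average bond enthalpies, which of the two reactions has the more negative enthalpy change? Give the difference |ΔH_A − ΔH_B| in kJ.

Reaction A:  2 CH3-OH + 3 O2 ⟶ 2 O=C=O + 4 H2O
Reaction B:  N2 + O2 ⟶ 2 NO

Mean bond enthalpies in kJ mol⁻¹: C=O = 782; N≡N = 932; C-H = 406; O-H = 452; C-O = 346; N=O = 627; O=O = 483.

Reaction A:
  Bonds broken (reactants):
    C-H: 6 × 406 = 2436
    C-O: 2 × 346 = 692
    O-H: 2 × 452 = 904
    O=O: 3 × 483 = 1449
    Σ(broken) = 5481 kJ
  Bonds formed (products):
    C=O: 4 × 782 = 3128
    O-H: 8 × 452 = 3616
    Σ(formed) = 6744 kJ
  ΔH_A = 5481 − 6744 = −1263 kJ
Reaction B:
  Bonds broken (reactants):
    N≡N: 1 × 932 = 932
    O=O: 1 × 483 = 483
    Σ(broken) = 1415 kJ
  Bonds formed (products):
    N=O: 2 × 627 = 1254
    Σ(formed) = 1254 kJ
  ΔH_B = 1415 − 1254 = +161 kJ
ΔH_A − ΔH_B = −1424 kJ, so reaction A has the more negative ΔH; |ΔH_A − ΔH_B| = 1424 kJ.

Reaction A, by 1424 kJ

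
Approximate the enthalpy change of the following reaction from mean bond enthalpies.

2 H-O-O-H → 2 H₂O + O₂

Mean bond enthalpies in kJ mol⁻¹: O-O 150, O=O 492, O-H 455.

Bonds broken (reactants):
  O-H: 4 × 455 = 1820
  O-O: 2 × 150 = 300
  Σ(broken) = 2120 kJ
Bonds formed (products):
  O-H: 4 × 455 = 1820
  O=O: 1 × 492 = 492
  Σ(formed) = 2312 kJ
ΔH = Σ(broken) − Σ(formed) = 2120 − 2312 = −192 kJ

ΔH ≈ −192 kJ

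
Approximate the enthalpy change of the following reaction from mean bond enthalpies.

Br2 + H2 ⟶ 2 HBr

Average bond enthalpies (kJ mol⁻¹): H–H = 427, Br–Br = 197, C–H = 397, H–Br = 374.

ΔH ≈ −124 kJ

Bonds broken (reactants):
  Br–Br: 1 × 197 = 197
  H–H: 1 × 427 = 427
  Σ(broken) = 624 kJ
Bonds formed (products):
  H–Br: 2 × 374 = 748
  Σ(formed) = 748 kJ
ΔH = Σ(broken) − Σ(formed) = 624 − 748 = −124 kJ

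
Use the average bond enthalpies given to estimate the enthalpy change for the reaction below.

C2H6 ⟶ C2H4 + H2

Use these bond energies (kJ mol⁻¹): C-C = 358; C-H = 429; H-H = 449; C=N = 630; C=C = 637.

Bonds broken (reactants):
  C-C: 1 × 358 = 358
  C-H: 6 × 429 = 2574
  Σ(broken) = 2932 kJ
Bonds formed (products):
  C-H: 4 × 429 = 1716
  C=C: 1 × 637 = 637
  H-H: 1 × 449 = 449
  Σ(formed) = 2802 kJ
ΔH = Σ(broken) − Σ(formed) = 2932 − 2802 = +130 kJ

ΔH ≈ +130 kJ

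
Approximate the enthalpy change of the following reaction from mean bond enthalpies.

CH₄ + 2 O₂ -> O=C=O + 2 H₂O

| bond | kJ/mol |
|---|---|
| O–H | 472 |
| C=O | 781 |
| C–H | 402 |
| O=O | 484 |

ΔH ≈ −874 kJ

Bonds broken (reactants):
  C–H: 4 × 402 = 1608
  O=O: 2 × 484 = 968
  Σ(broken) = 2576 kJ
Bonds formed (products):
  C=O: 2 × 781 = 1562
  O–H: 4 × 472 = 1888
  Σ(formed) = 3450 kJ
ΔH = Σ(broken) − Σ(formed) = 2576 − 3450 = −874 kJ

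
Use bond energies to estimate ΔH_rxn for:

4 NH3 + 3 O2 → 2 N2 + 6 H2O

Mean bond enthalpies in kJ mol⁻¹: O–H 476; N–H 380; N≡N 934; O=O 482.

Bonds broken (reactants):
  N–H: 12 × 380 = 4560
  O=O: 3 × 482 = 1446
  Σ(broken) = 6006 kJ
Bonds formed (products):
  N≡N: 2 × 934 = 1868
  O–H: 12 × 476 = 5712
  Σ(formed) = 7580 kJ
ΔH = Σ(broken) − Σ(formed) = 6006 − 7580 = −1574 kJ

ΔH ≈ −1574 kJ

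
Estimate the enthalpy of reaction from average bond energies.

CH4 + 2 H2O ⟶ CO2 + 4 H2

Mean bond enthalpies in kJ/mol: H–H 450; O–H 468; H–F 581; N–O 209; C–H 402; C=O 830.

ΔH ≈ +20 kJ

Bonds broken (reactants):
  C–H: 4 × 402 = 1608
  O–H: 4 × 468 = 1872
  Σ(broken) = 3480 kJ
Bonds formed (products):
  C=O: 2 × 830 = 1660
  H–H: 4 × 450 = 1800
  Σ(formed) = 3460 kJ
ΔH = Σ(broken) − Σ(formed) = 3480 − 3460 = +20 kJ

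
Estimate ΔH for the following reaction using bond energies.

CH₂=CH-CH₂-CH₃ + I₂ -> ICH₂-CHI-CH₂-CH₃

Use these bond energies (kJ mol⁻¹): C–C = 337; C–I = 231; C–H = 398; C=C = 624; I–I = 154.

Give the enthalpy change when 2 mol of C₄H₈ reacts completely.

Bonds broken (reactants):
  C–C: 2 × 337 = 674
  C–H: 8 × 398 = 3184
  C=C: 1 × 624 = 624
  I–I: 1 × 154 = 154
  Σ(broken) = 4636 kJ
Bonds formed (products):
  C–C: 3 × 337 = 1011
  C–H: 8 × 398 = 3184
  C–I: 2 × 231 = 462
  Σ(formed) = 4657 kJ
ΔH = Σ(broken) − Σ(formed) = 4636 − 4657 = −21 kJ
For 2× the reaction as written: 2 × (−21) = −42 kJ

ΔH = −42 kJ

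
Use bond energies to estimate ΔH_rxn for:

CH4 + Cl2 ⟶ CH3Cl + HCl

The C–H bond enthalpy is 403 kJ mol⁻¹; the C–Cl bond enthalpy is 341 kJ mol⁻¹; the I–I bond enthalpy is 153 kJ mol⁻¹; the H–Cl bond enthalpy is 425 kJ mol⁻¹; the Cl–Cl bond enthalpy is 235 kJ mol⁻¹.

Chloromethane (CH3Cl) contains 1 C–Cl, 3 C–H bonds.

Bonds broken (reactants):
  C–H: 4 × 403 = 1612
  Cl–Cl: 1 × 235 = 235
  Σ(broken) = 1847 kJ
Bonds formed (products):
  C–Cl: 1 × 341 = 341
  C–H: 3 × 403 = 1209
  H–Cl: 1 × 425 = 425
  Σ(formed) = 1975 kJ
ΔH = Σ(broken) − Σ(formed) = 1847 − 1975 = −128 kJ

ΔH ≈ −128 kJ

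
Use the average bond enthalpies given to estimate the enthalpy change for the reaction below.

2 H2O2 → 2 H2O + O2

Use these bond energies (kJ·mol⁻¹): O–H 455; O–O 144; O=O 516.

Bonds broken (reactants):
  O–H: 4 × 455 = 1820
  O–O: 2 × 144 = 288
  Σ(broken) = 2108 kJ
Bonds formed (products):
  O–H: 4 × 455 = 1820
  O=O: 1 × 516 = 516
  Σ(formed) = 2336 kJ
ΔH = Σ(broken) − Σ(formed) = 2108 − 2336 = −228 kJ

ΔH ≈ −228 kJ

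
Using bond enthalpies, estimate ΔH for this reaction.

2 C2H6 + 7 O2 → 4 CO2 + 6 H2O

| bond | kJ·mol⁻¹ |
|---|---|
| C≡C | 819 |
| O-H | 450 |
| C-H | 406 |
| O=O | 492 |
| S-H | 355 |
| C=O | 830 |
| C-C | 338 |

ΔH ≈ −3048 kJ

Bonds broken (reactants):
  C-C: 2 × 338 = 676
  C-H: 12 × 406 = 4872
  O=O: 7 × 492 = 3444
  Σ(broken) = 8992 kJ
Bonds formed (products):
  C=O: 8 × 830 = 6640
  O-H: 12 × 450 = 5400
  Σ(formed) = 12040 kJ
ΔH = Σ(broken) − Σ(formed) = 8992 − 12040 = −3048 kJ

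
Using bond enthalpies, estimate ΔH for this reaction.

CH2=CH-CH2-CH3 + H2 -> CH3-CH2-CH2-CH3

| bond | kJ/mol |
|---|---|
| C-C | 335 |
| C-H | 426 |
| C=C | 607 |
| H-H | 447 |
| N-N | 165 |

ΔH ≈ −133 kJ

Bonds broken (reactants):
  C-C: 2 × 335 = 670
  C-H: 8 × 426 = 3408
  C=C: 1 × 607 = 607
  H-H: 1 × 447 = 447
  Σ(broken) = 5132 kJ
Bonds formed (products):
  C-C: 3 × 335 = 1005
  C-H: 10 × 426 = 4260
  Σ(formed) = 5265 kJ
ΔH = Σ(broken) − Σ(formed) = 5132 − 5265 = −133 kJ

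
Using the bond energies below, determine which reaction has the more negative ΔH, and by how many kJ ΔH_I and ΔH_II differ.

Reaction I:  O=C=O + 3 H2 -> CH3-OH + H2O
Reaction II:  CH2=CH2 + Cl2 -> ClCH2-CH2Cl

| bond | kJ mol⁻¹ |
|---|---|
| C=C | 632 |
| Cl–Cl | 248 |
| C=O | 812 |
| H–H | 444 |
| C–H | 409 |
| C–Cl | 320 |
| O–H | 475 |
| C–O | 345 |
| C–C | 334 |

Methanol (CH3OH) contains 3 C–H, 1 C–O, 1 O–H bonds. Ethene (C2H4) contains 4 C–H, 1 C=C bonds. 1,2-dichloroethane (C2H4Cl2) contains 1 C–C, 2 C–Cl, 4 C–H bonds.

Reaction I:
  Bonds broken (reactants):
    C=O: 2 × 812 = 1624
    H–H: 3 × 444 = 1332
    Σ(broken) = 2956 kJ
  Bonds formed (products):
    C–H: 3 × 409 = 1227
    C–O: 1 × 345 = 345
    O–H: 3 × 475 = 1425
    Σ(formed) = 2997 kJ
  ΔH_I = 2956 − 2997 = −41 kJ
Reaction II:
  Bonds broken (reactants):
    C–H: 4 × 409 = 1636
    C=C: 1 × 632 = 632
    Cl–Cl: 1 × 248 = 248
    Σ(broken) = 2516 kJ
  Bonds formed (products):
    C–C: 1 × 334 = 334
    C–Cl: 2 × 320 = 640
    C–H: 4 × 409 = 1636
    Σ(formed) = 2610 kJ
  ΔH_II = 2516 − 2610 = −94 kJ
ΔH_I − ΔH_II = +53 kJ, so reaction II has the more negative ΔH; |ΔH_I − ΔH_II| = 53 kJ.

Reaction II, by 53 kJ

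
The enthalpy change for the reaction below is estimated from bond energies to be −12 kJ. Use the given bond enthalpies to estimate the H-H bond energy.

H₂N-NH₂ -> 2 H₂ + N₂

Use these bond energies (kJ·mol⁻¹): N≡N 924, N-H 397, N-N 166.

Let D be the H-H bond energy.
Σ(broken) = 4×397 + 1×166 = 1754
Σ(formed) = 2×D + 1×924 = 924 + 2D
ΔH = Σ(broken) − Σ(formed) = (1754) − (924 + 2D) = +830 − 2D
Setting this equal to −12 kJ gives 2D = 842, so D = 421 kJ/mol.

D(H-H) ≈ 421 kJ/mol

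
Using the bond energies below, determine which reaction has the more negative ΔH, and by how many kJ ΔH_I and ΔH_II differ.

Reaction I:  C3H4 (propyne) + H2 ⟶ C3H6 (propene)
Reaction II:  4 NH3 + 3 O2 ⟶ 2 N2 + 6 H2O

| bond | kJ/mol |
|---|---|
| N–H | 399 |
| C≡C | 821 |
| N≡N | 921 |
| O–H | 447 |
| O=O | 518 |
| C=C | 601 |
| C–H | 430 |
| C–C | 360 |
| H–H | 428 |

Reaction I:
  Bonds broken (reactants):
    C≡C: 1 × 821 = 821
    C–C: 1 × 360 = 360
    C–H: 4 × 430 = 1720
    H–H: 1 × 428 = 428
    Σ(broken) = 3329 kJ
  Bonds formed (products):
    C–C: 1 × 360 = 360
    C–H: 6 × 430 = 2580
    C=C: 1 × 601 = 601
    Σ(formed) = 3541 kJ
  ΔH_I = 3329 − 3541 = −212 kJ
Reaction II:
  Bonds broken (reactants):
    N–H: 12 × 399 = 4788
    O=O: 3 × 518 = 1554
    Σ(broken) = 6342 kJ
  Bonds formed (products):
    N≡N: 2 × 921 = 1842
    O–H: 12 × 447 = 5364
    Σ(formed) = 7206 kJ
  ΔH_II = 6342 − 7206 = −864 kJ
ΔH_I − ΔH_II = +652 kJ, so reaction II has the more negative ΔH; |ΔH_I − ΔH_II| = 652 kJ.

Reaction II, by 652 kJ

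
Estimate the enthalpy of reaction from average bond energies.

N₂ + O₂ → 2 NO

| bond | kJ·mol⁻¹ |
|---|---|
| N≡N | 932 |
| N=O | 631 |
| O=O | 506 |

ΔH ≈ +176 kJ

Bonds broken (reactants):
  N≡N: 1 × 932 = 932
  O=O: 1 × 506 = 506
  Σ(broken) = 1438 kJ
Bonds formed (products):
  N=O: 2 × 631 = 1262
  Σ(formed) = 1262 kJ
ΔH = Σ(broken) − Σ(formed) = 1438 − 1262 = +176 kJ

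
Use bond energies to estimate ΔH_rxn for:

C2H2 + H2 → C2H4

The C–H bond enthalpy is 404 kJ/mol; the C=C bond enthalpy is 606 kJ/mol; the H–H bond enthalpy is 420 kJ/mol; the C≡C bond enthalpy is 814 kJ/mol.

ΔH ≈ −180 kJ

Bonds broken (reactants):
  C≡C: 1 × 814 = 814
  C–H: 2 × 404 = 808
  H–H: 1 × 420 = 420
  Σ(broken) = 2042 kJ
Bonds formed (products):
  C–H: 4 × 404 = 1616
  C=C: 1 × 606 = 606
  Σ(formed) = 2222 kJ
ΔH = Σ(broken) − Σ(formed) = 2042 − 2222 = −180 kJ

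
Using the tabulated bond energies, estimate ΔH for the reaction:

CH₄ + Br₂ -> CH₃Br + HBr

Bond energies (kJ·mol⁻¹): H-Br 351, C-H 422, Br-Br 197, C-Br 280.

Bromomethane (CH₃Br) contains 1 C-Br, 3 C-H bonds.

ΔH ≈ −12 kJ

Bonds broken (reactants):
  Br-Br: 1 × 197 = 197
  C-H: 4 × 422 = 1688
  Σ(broken) = 1885 kJ
Bonds formed (products):
  C-Br: 1 × 280 = 280
  C-H: 3 × 422 = 1266
  H-Br: 1 × 351 = 351
  Σ(formed) = 1897 kJ
ΔH = Σ(broken) − Σ(formed) = 1885 − 1897 = −12 kJ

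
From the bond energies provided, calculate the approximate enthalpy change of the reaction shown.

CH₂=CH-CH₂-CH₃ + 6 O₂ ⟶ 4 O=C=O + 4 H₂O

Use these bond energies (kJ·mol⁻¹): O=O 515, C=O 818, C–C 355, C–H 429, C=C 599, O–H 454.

Bonds broken (reactants):
  C–C: 2 × 355 = 710
  C–H: 8 × 429 = 3432
  C=C: 1 × 599 = 599
  O=O: 6 × 515 = 3090
  Σ(broken) = 7831 kJ
Bonds formed (products):
  C=O: 8 × 818 = 6544
  O–H: 8 × 454 = 3632
  Σ(formed) = 10176 kJ
ΔH = Σ(broken) − Σ(formed) = 7831 − 10176 = −2345 kJ

ΔH ≈ −2345 kJ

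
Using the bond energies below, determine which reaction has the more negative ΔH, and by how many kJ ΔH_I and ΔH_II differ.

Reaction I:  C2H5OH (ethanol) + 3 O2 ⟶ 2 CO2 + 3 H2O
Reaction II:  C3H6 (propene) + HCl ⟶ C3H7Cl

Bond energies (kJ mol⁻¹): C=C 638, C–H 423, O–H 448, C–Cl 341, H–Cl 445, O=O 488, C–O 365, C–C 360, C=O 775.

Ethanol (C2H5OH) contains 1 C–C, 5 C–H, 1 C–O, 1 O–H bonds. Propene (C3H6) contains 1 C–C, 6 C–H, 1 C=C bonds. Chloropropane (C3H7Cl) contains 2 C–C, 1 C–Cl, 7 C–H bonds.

Reaction I:
  Bonds broken (reactants):
    C–C: 1 × 360 = 360
    C–H: 5 × 423 = 2115
    C–O: 1 × 365 = 365
    O–H: 1 × 448 = 448
    O=O: 3 × 488 = 1464
    Σ(broken) = 4752 kJ
  Bonds formed (products):
    C=O: 4 × 775 = 3100
    O–H: 6 × 448 = 2688
    Σ(formed) = 5788 kJ
  ΔH_I = 4752 − 5788 = −1036 kJ
Reaction II:
  Bonds broken (reactants):
    C–C: 1 × 360 = 360
    C–H: 6 × 423 = 2538
    C=C: 1 × 638 = 638
    H–Cl: 1 × 445 = 445
    Σ(broken) = 3981 kJ
  Bonds formed (products):
    C–C: 2 × 360 = 720
    C–Cl: 1 × 341 = 341
    C–H: 7 × 423 = 2961
    Σ(formed) = 4022 kJ
  ΔH_II = 3981 − 4022 = −41 kJ
ΔH_I − ΔH_II = −995 kJ, so reaction I has the more negative ΔH; |ΔH_I − ΔH_II| = 995 kJ.

Reaction I, by 995 kJ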